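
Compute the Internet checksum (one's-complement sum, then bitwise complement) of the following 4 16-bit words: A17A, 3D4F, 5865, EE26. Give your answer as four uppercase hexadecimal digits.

One's-complement addition (fold any carry out of bit 15 back into bit 0):
  0xA17A + 0x3D4F = 0x0DEC9
  0xDEC9 + 0x5865 = 0x1372E → wrap carry → 0x372F
  0x372F + 0xEE26 = 0x12555 → wrap carry → 0x2556
One's-complement sum = 0x2556.
Checksum = ~0x2556 & 0xFFFF = 0xDAA9.

DAA9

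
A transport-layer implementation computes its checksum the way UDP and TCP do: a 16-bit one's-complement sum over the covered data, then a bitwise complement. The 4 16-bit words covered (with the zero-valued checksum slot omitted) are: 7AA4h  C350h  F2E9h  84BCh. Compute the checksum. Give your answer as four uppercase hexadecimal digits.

4A64

One's-complement addition (fold any carry out of bit 15 back into bit 0):
  0x7AA4 + 0xC350 = 0x13DF4 → wrap carry → 0x3DF5
  0x3DF5 + 0xF2E9 = 0x130DE → wrap carry → 0x30DF
  0x30DF + 0x84BC = 0x0B59B
One's-complement sum = 0xB59B.
Checksum = ~0xB59B & 0xFFFF = 0x4A64.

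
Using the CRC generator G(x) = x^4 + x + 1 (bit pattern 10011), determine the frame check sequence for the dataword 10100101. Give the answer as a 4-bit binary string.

Append 4 zeros: 101001010000. Divide by 10011 (XOR where the leading bit is 1):
  pos 0: 10100 XOR 10011 = 00111
  pos 2: 11110 XOR 10011 = 01101
  pos 3: 11011 XOR 10011 = 01000
  pos 4: 10000 XOR 10011 = 00011
  pos 7: 11000 XOR 10011 = 01011
Remainder (last 4 bits) = 1011. This is the CRC / FCS.

1011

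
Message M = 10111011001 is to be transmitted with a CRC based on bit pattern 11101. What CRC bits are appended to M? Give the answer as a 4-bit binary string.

Append 4 zeros: 101110110010000. Divide by 11101 (XOR where the leading bit is 1):
  pos 0: 10111 XOR 11101 = 01010
  pos 1: 10100 XOR 11101 = 01001
  pos 2: 10011 XOR 11101 = 01110
  pos 3: 11101 XOR 11101 = 00000
  pos 10: 10000 XOR 11101 = 01101
Remainder (last 4 bits) = 1101. This is the CRC / FCS.

1101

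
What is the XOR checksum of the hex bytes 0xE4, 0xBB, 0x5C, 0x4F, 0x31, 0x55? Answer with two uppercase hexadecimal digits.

XOR the bytes together:
  start with 0xE4
  0xE4 ⊕ 0xBB = 0x5F
  0x5F ⊕ 0x5C = 0x03
  0x03 ⊕ 0x4F = 0x4C
  0x4C ⊕ 0x31 = 0x7D
  0x7D ⊕ 0x55 = 0x28

28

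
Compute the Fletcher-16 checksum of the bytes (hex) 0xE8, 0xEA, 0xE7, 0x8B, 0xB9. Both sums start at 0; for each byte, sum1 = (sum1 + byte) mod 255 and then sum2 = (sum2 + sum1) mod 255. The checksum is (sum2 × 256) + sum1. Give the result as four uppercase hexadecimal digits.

C001

Running sums (mod 255):
  after byte 0 (0xE8): sum1=232, sum2=232
  after byte 1 (0xEA): sum1=211, sum2=188
  after byte 2 (0xE7): sum1=187, sum2=120
  after byte 3 (0x8B): sum1=71, sum2=191
  after byte 4 (0xB9): sum1=1, sum2=192
Checksum = sum2·256 + sum1 = 192·256 + 1 = 49153 = 0xC001.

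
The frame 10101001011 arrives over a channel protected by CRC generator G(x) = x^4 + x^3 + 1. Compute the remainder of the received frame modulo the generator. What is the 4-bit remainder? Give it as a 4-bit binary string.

Modulo-2 division of 10101001011 by 11001:
  pos 0: 10101 XOR 11001 = 01100
  pos 1: 11000 XOR 11001 = 00001
  pos 5: 10101 XOR 11001 = 01100
  pos 6: 11001 XOR 11001 = 00000
Remainder = 0000 (zero — the frame passes the CRC check).

0000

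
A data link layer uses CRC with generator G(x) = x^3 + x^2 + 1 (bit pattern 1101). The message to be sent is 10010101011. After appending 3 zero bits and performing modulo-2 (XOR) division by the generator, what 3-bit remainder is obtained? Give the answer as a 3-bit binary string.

101

Append 3 zeros: 10010101011000. Divide by 1101 (XOR where the leading bit is 1):
  pos 0: 1001 XOR 1101 = 0100
  pos 1: 1000 XOR 1101 = 0101
  pos 2: 1011 XOR 1101 = 0110
  pos 3: 1100 XOR 1101 = 0001
  pos 6: 1101 XOR 1101 = 0000
  pos 10: 1000 XOR 1101 = 0101
Remainder (last 3 bits) = 101. This is the CRC / FCS.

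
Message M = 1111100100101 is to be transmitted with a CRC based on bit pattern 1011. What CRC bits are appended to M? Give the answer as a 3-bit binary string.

001

Append 3 zeros: 1111100100101000. Divide by 1011 (XOR where the leading bit is 1):
  pos 0: 1111 XOR 1011 = 0100
  pos 1: 1001 XOR 1011 = 0010
  pos 3: 1000 XOR 1011 = 0011
  pos 5: 1110 XOR 1011 = 0101
  pos 6: 1010 XOR 1011 = 0001
  pos 9: 1101 XOR 1011 = 0110
  pos 10: 1100 XOR 1011 = 0111
  pos 11: 1110 XOR 1011 = 0101
  pos 12: 1010 XOR 1011 = 0001
Remainder (last 3 bits) = 001. This is the CRC / FCS.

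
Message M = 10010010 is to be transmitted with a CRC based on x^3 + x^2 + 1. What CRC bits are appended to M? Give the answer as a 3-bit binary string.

Append 3 zeros: 10010010000. Divide by 1101 (XOR where the leading bit is 1):
  pos 0: 1001 XOR 1101 = 0100
  pos 1: 1000 XOR 1101 = 0101
  pos 2: 1010 XOR 1101 = 0111
  pos 3: 1111 XOR 1101 = 0010
  pos 5: 1000 XOR 1101 = 0101
  pos 6: 1010 XOR 1101 = 0111
  pos 7: 1110 XOR 1101 = 0011
Remainder (last 3 bits) = 011. This is the CRC / FCS.

011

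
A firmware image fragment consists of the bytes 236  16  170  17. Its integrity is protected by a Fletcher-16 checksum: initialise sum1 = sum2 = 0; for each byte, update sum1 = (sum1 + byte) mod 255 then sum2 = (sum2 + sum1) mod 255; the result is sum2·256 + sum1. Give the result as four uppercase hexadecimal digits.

4AB8

Running sums (mod 255):
  after byte 0 (236): sum1=236, sum2=236
  after byte 1 (16): sum1=252, sum2=233
  after byte 2 (170): sum1=167, sum2=145
  after byte 3 (17): sum1=184, sum2=74
Checksum = sum2·256 + sum1 = 74·256 + 184 = 19128 = 0x4AB8.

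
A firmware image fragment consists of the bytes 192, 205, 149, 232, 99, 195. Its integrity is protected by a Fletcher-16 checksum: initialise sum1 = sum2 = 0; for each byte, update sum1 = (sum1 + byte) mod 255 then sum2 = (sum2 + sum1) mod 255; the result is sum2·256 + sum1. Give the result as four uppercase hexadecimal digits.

2534

Running sums (mod 255):
  after byte 0 (192): sum1=192, sum2=192
  after byte 1 (205): sum1=142, sum2=79
  after byte 2 (149): sum1=36, sum2=115
  after byte 3 (232): sum1=13, sum2=128
  after byte 4 (99): sum1=112, sum2=240
  after byte 5 (195): sum1=52, sum2=37
Checksum = sum2·256 + sum1 = 37·256 + 52 = 9524 = 0x2534.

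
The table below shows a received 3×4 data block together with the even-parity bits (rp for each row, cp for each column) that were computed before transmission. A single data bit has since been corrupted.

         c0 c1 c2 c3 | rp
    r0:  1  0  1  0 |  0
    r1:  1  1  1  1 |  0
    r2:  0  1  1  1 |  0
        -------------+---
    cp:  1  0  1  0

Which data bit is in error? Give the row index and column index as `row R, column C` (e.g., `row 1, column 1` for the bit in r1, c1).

Recompute each row's even parity and compare to rp:
  r0: data parity 0, sent rp 0 → ok
  r1: data parity 0, sent rp 0 → ok
  r2: data parity 1, sent rp 0 → mismatch
Recompute each column's even parity and compare to cp:
  c0: data parity 0, sent cp 1 → mismatch
  c1: data parity 0, sent cp 0 → ok
  c2: data parity 1, sent cp 1 → ok
  c3: data parity 0, sent cp 0 → ok
Exactly one row (r2) and one column (c0) fail → the flipped bit is at their intersection.

row 2, column 0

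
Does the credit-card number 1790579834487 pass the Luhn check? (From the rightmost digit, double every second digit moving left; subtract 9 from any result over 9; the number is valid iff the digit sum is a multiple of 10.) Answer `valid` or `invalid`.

From the right, keep odd positions and double even positions (subtract 9 from any doubled value over 9):
  doubled (positions 2,4,...): 7 8 7 5 0 5 → sum 32
  kept (positions 1,3,...): 7 4 3 9 5 9 1 → sum 38
Total = 70.
70 mod 10 = 0, so the number is valid.

valid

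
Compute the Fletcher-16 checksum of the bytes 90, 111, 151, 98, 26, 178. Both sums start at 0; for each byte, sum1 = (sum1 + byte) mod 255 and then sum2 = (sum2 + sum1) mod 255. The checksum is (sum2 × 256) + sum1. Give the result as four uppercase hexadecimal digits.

Running sums (mod 255):
  after byte 0 (90): sum1=90, sum2=90
  after byte 1 (111): sum1=201, sum2=36
  after byte 2 (151): sum1=97, sum2=133
  after byte 3 (98): sum1=195, sum2=73
  after byte 4 (26): sum1=221, sum2=39
  after byte 5 (178): sum1=144, sum2=183
Checksum = sum2·256 + sum1 = 183·256 + 144 = 46992 = 0xB790.

B790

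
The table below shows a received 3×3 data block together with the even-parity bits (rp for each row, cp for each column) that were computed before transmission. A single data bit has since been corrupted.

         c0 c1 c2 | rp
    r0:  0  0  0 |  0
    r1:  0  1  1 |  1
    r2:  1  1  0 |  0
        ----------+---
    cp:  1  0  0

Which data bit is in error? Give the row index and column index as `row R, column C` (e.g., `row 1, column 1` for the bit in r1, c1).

Recompute each row's even parity and compare to rp:
  r0: data parity 0, sent rp 0 → ok
  r1: data parity 0, sent rp 1 → mismatch
  r2: data parity 0, sent rp 0 → ok
Recompute each column's even parity and compare to cp:
  c0: data parity 1, sent cp 1 → ok
  c1: data parity 0, sent cp 0 → ok
  c2: data parity 1, sent cp 0 → mismatch
Exactly one row (r1) and one column (c2) fail → the flipped bit is at their intersection.

row 1, column 2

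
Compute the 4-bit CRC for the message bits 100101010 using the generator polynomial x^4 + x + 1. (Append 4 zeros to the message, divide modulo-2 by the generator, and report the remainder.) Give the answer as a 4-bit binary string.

1000

Append 4 zeros: 1001010100000. Divide by 10011 (XOR where the leading bit is 1):
  pos 0: 10010 XOR 10011 = 00001
  pos 4: 11010 XOR 10011 = 01001
  pos 5: 10010 XOR 10011 = 00001
Remainder (last 4 bits) = 1000. This is the CRC / FCS.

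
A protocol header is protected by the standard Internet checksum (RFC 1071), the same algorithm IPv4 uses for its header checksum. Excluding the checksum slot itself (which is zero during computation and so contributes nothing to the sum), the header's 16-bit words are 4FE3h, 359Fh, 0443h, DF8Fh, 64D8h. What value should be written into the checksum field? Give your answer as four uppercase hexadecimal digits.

31D2

One's-complement addition (fold any carry out of bit 15 back into bit 0):
  0x4FE3 + 0x359F = 0x08582
  0x8582 + 0x0443 = 0x089C5
  0x89C5 + 0xDF8F = 0x16954 → wrap carry → 0x6955
  0x6955 + 0x64D8 = 0x0CE2D
One's-complement sum = 0xCE2D.
Checksum = ~0xCE2D & 0xFFFF = 0x31D2.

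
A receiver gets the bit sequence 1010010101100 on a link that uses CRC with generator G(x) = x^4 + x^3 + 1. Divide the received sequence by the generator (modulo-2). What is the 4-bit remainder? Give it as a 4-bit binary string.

Modulo-2 division of 1010010101100 by 11001:
  pos 0: 10100 XOR 11001 = 01101
  pos 1: 11011 XOR 11001 = 00010
  pos 4: 10010 XOR 11001 = 01011
  pos 5: 10111 XOR 11001 = 01110
  pos 6: 11101 XOR 11001 = 00100
  pos 8: 10000 XOR 11001 = 01001
Remainder = 1001 (nonzero — an error is detected).

1001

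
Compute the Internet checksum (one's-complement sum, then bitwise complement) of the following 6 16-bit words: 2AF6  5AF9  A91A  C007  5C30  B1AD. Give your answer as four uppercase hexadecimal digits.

One's-complement addition (fold any carry out of bit 15 back into bit 0):
  0x2AF6 + 0x5AF9 = 0x085EF
  0x85EF + 0xA91A = 0x12F09 → wrap carry → 0x2F0A
  0x2F0A + 0xC007 = 0x0EF11
  0xEF11 + 0x5C30 = 0x14B41 → wrap carry → 0x4B42
  0x4B42 + 0xB1AD = 0x0FCEF
One's-complement sum = 0xFCEF.
Checksum = ~0xFCEF & 0xFFFF = 0x0310.

0310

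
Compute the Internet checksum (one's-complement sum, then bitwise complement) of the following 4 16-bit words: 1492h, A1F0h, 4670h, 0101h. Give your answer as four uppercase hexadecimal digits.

020C

One's-complement addition (fold any carry out of bit 15 back into bit 0):
  0x1492 + 0xA1F0 = 0x0B682
  0xB682 + 0x4670 = 0x0FCF2
  0xFCF2 + 0x0101 = 0x0FDF3
One's-complement sum = 0xFDF3.
Checksum = ~0xFDF3 & 0xFFFF = 0x020C.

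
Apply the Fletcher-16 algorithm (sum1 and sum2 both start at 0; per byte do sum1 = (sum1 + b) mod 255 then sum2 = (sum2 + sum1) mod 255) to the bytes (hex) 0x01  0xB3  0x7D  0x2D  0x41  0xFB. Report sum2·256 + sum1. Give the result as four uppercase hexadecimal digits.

849C

Running sums (mod 255):
  after byte 0 (0x01): sum1=1, sum2=1
  after byte 1 (0xB3): sum1=180, sum2=181
  after byte 2 (0x7D): sum1=50, sum2=231
  after byte 3 (0x2D): sum1=95, sum2=71
  after byte 4 (0x41): sum1=160, sum2=231
  after byte 5 (0xFB): sum1=156, sum2=132
Checksum = sum2·256 + sum1 = 132·256 + 156 = 33948 = 0x849C.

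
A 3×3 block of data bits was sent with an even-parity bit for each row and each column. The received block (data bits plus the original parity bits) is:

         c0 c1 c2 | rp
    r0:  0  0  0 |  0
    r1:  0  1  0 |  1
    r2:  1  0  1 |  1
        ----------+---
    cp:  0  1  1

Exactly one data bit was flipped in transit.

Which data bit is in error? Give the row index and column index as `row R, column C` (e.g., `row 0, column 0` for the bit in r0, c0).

row 2, column 0

Recompute each row's even parity and compare to rp:
  r0: data parity 0, sent rp 0 → ok
  r1: data parity 1, sent rp 1 → ok
  r2: data parity 0, sent rp 1 → mismatch
Recompute each column's even parity and compare to cp:
  c0: data parity 1, sent cp 0 → mismatch
  c1: data parity 1, sent cp 1 → ok
  c2: data parity 1, sent cp 1 → ok
Exactly one row (r2) and one column (c0) fail → the flipped bit is at their intersection.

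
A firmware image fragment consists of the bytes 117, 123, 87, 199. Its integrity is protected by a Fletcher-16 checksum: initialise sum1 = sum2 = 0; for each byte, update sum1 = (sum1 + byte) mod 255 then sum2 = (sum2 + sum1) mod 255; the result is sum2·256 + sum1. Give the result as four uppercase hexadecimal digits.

BE10

Running sums (mod 255):
  after byte 0 (117): sum1=117, sum2=117
  after byte 1 (123): sum1=240, sum2=102
  after byte 2 (87): sum1=72, sum2=174
  after byte 3 (199): sum1=16, sum2=190
Checksum = sum2·256 + sum1 = 190·256 + 16 = 48656 = 0xBE10.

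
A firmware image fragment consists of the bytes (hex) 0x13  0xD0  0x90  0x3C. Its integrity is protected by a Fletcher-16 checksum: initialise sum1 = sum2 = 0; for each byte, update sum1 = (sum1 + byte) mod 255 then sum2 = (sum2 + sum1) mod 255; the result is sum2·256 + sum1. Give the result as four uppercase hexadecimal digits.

1CB0

Running sums (mod 255):
  after byte 0 (0x13): sum1=19, sum2=19
  after byte 1 (0xD0): sum1=227, sum2=246
  after byte 2 (0x90): sum1=116, sum2=107
  after byte 3 (0x3C): sum1=176, sum2=28
Checksum = sum2·256 + sum1 = 28·256 + 176 = 7344 = 0x1CB0.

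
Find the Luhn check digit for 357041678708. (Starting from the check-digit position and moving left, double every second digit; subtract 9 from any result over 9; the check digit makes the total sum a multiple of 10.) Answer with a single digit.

2

Partial digits right→left: 8 0 7 8 7 6 1 4 0 7 5 3
Double every second digit counting from the check-digit position (so the 1st, 3rd, 5th, ... of the partial from the right).
  doubled (with −9 where >9): 7 5 5 2 0 1 → sum 20
  kept as-is: 0 8 6 4 7 3 → sum 28
Total = 20 + 28 = 48.
Check digit = (10 − (48 mod 10)) mod 10 = 2.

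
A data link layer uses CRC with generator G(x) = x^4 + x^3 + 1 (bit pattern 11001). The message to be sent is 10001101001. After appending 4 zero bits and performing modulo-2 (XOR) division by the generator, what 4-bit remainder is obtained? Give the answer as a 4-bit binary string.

Append 4 zeros: 100011010010000. Divide by 11001 (XOR where the leading bit is 1):
  pos 0: 10001 XOR 11001 = 01000
  pos 1: 10001 XOR 11001 = 01000
  pos 2: 10000 XOR 11001 = 01001
  pos 3: 10011 XOR 11001 = 01010
  pos 4: 10100 XOR 11001 = 01101
  pos 5: 11010 XOR 11001 = 00011
  pos 8: 11100 XOR 11001 = 00101
  pos 10: 10100 XOR 11001 = 01101
Remainder (last 4 bits) = 1101. This is the CRC / FCS.

1101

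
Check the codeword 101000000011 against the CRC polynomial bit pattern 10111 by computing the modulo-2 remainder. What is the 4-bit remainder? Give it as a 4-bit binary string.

0000

Modulo-2 division of 101000000011 by 10111:
  pos 0: 10100 XOR 10111 = 00011
  pos 3: 11000 XOR 10111 = 01111
  pos 4: 11110 XOR 10111 = 01001
  pos 5: 10010 XOR 10111 = 00101
  pos 7: 10111 XOR 10111 = 00000
Remainder = 0000 (zero — the frame passes the CRC check).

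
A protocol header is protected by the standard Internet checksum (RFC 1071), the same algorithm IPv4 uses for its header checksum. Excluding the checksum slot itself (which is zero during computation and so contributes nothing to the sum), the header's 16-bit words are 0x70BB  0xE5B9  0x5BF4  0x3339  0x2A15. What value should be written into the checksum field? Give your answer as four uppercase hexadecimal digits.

One's-complement addition (fold any carry out of bit 15 back into bit 0):
  0x70BB + 0xE5B9 = 0x15674 → wrap carry → 0x5675
  0x5675 + 0x5BF4 = 0x0B269
  0xB269 + 0x3339 = 0x0E5A2
  0xE5A2 + 0x2A15 = 0x10FB7 → wrap carry → 0x0FB8
One's-complement sum = 0x0FB8.
Checksum = ~0x0FB8 & 0xFFFF = 0xF047.

F047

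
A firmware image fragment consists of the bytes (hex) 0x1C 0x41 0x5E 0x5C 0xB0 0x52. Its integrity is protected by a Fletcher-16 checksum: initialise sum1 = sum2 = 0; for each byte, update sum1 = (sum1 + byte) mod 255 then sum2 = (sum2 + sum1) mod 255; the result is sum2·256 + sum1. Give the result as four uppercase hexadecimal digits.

Running sums (mod 255):
  after byte 0 (0x1C): sum1=28, sum2=28
  after byte 1 (0x41): sum1=93, sum2=121
  after byte 2 (0x5E): sum1=187, sum2=53
  after byte 3 (0x5C): sum1=24, sum2=77
  after byte 4 (0xB0): sum1=200, sum2=22
  after byte 5 (0x52): sum1=27, sum2=49
Checksum = sum2·256 + sum1 = 49·256 + 27 = 12571 = 0x311B.

311B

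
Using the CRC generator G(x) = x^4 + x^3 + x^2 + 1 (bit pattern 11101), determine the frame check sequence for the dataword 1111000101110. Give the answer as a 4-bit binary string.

0101

Append 4 zeros: 11110001011100000. Divide by 11101 (XOR where the leading bit is 1):
  pos 0: 11110 XOR 11101 = 00011
  pos 3: 11001 XOR 11101 = 00100
  pos 5: 10001 XOR 11101 = 01100
  pos 6: 11001 XOR 11101 = 00100
  pos 8: 10010 XOR 11101 = 01111
  pos 9: 11110 XOR 11101 = 00011
  pos 12: 11000 XOR 11101 = 00101
Remainder (last 4 bits) = 0101. This is the CRC / FCS.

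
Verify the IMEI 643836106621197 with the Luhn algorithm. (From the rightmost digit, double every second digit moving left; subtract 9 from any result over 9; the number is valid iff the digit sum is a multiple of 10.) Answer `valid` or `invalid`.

From the right, keep odd positions and double even positions (subtract 9 from any doubled value over 9):
  doubled (positions 2,4,...): 9 2 3 0 3 7 8 → sum 32
  kept (positions 1,3,...): 7 1 2 6 1 3 3 6 → sum 29
Total = 61.
61 mod 10 = 1, so the number is invalid.

invalid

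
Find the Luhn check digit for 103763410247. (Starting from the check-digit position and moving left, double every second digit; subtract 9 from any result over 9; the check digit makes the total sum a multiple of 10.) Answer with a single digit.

Partial digits right→left: 7 4 2 0 1 4 3 6 7 3 0 1
Double every second digit counting from the check-digit position (so the 1st, 3rd, 5th, ... of the partial from the right).
  doubled (with −9 where >9): 5 4 2 6 5 0 → sum 22
  kept as-is: 4 0 4 6 3 1 → sum 18
Total = 22 + 18 = 40.
Check digit = (10 − (40 mod 10)) mod 10 = 0.

0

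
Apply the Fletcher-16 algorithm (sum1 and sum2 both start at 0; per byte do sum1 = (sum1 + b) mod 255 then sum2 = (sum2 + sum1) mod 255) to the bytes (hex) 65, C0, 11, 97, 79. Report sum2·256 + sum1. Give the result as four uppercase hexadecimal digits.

Running sums (mod 255):
  after byte 0 (65): sum1=101, sum2=101
  after byte 1 (C0): sum1=38, sum2=139
  after byte 2 (11): sum1=55, sum2=194
  after byte 3 (97): sum1=206, sum2=145
  after byte 4 (79): sum1=72, sum2=217
Checksum = sum2·256 + sum1 = 217·256 + 72 = 55624 = 0xD948.

D948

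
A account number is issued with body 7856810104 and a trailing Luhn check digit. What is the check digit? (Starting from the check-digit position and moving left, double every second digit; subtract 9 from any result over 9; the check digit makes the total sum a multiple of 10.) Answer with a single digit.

Partial digits right→left: 4 0 1 0 1 8 6 5 8 7
Double every second digit counting from the check-digit position (so the 1st, 3rd, 5th, ... of the partial from the right).
  doubled (with −9 where >9): 8 2 2 3 7 → sum 22
  kept as-is: 0 0 8 5 7 → sum 20
Total = 22 + 20 = 42.
Check digit = (10 − (42 mod 10)) mod 10 = 8.

8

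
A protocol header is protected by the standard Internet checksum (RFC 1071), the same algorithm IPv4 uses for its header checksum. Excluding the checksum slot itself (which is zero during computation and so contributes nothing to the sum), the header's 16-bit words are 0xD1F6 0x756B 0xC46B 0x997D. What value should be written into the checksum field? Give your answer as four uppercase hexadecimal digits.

One's-complement addition (fold any carry out of bit 15 back into bit 0):
  0xD1F6 + 0x756B = 0x14761 → wrap carry → 0x4762
  0x4762 + 0xC46B = 0x10BCD → wrap carry → 0x0BCE
  0x0BCE + 0x997D = 0x0A54B
One's-complement sum = 0xA54B.
Checksum = ~0xA54B & 0xFFFF = 0x5AB4.

5AB4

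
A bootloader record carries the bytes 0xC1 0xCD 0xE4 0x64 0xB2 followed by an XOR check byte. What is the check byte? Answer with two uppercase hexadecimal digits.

3E

XOR the bytes together:
  start with 0xC1
  0xC1 ⊕ 0xCD = 0x0C
  0x0C ⊕ 0xE4 = 0xE8
  0xE8 ⊕ 0x64 = 0x8C
  0x8C ⊕ 0xB2 = 0x3E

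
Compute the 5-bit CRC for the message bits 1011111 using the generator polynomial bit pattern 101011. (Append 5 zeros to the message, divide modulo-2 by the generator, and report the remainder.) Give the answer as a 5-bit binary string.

Append 5 zeros: 101111100000. Divide by 101011 (XOR where the leading bit is 1):
  pos 0: 101111 XOR 101011 = 000100
  pos 3: 100100 XOR 101011 = 001111
  pos 5: 111100 XOR 101011 = 010111
  pos 6: 101110 XOR 101011 = 000101
Remainder (last 5 bits) = 00101. This is the CRC / FCS.

00101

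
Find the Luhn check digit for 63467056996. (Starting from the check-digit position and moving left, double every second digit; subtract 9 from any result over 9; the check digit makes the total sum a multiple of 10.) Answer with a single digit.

7

Partial digits right→left: 6 9 9 6 5 0 7 6 4 3 6
Double every second digit counting from the check-digit position (so the 1st, 3rd, 5th, ... of the partial from the right).
  doubled (with −9 where >9): 3 9 1 5 8 3 → sum 29
  kept as-is: 9 6 0 6 3 → sum 24
Total = 29 + 24 = 53.
Check digit = (10 − (53 mod 10)) mod 10 = 7.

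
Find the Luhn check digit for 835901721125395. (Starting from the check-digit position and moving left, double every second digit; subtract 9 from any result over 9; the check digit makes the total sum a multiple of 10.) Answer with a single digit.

Partial digits right→left: 5 9 3 5 2 1 1 2 7 1 0 9 5 3 8
Double every second digit counting from the check-digit position (so the 1st, 3rd, 5th, ... of the partial from the right).
  doubled (with −9 where >9): 1 6 4 2 5 0 1 7 → sum 26
  kept as-is: 9 5 1 2 1 9 3 → sum 30
Total = 26 + 30 = 56.
Check digit = (10 − (56 mod 10)) mod 10 = 4.

4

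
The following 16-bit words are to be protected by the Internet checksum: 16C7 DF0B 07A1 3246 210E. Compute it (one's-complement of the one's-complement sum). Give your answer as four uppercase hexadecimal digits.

One's-complement addition (fold any carry out of bit 15 back into bit 0):
  0x16C7 + 0xDF0B = 0x0F5D2
  0xF5D2 + 0x07A1 = 0x0FD73
  0xFD73 + 0x3246 = 0x12FB9 → wrap carry → 0x2FBA
  0x2FBA + 0x210E = 0x050C8
One's-complement sum = 0x50C8.
Checksum = ~0x50C8 & 0xFFFF = 0xAF37.

AF37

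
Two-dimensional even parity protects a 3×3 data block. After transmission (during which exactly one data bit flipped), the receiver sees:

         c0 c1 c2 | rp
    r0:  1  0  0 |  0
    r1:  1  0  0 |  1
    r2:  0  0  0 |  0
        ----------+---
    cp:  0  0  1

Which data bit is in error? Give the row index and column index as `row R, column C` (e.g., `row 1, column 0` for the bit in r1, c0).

Recompute each row's even parity and compare to rp:
  r0: data parity 1, sent rp 0 → mismatch
  r1: data parity 1, sent rp 1 → ok
  r2: data parity 0, sent rp 0 → ok
Recompute each column's even parity and compare to cp:
  c0: data parity 0, sent cp 0 → ok
  c1: data parity 0, sent cp 0 → ok
  c2: data parity 0, sent cp 1 → mismatch
Exactly one row (r0) and one column (c2) fail → the flipped bit is at their intersection.

row 0, column 2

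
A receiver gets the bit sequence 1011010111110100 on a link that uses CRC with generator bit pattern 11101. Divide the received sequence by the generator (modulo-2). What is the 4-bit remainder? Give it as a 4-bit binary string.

Modulo-2 division of 1011010111110100 by 11101:
  pos 0: 10110 XOR 11101 = 01011
  pos 1: 10111 XOR 11101 = 01010
  pos 2: 10100 XOR 11101 = 01001
  pos 3: 10011 XOR 11101 = 01110
  pos 4: 11101 XOR 11101 = 00000
  pos 9: 11101 XOR 11101 = 00000
Remainder = 0000 (zero — the frame passes the CRC check).

0000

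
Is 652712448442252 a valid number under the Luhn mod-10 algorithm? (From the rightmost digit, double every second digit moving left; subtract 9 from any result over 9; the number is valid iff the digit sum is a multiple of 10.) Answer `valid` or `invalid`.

From the right, keep odd positions and double even positions (subtract 9 from any doubled value over 9):
  doubled (positions 2,4,...): 1 4 8 8 4 5 1 → sum 31
  kept (positions 1,3,...): 2 2 4 8 4 1 2 6 → sum 29
Total = 60.
60 mod 10 = 0, so the number is valid.

valid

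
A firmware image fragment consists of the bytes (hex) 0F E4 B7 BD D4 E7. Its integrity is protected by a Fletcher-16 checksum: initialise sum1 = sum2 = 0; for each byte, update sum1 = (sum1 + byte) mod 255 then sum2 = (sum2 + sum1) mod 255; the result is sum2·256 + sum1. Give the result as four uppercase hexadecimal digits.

Running sums (mod 255):
  after byte 0 (0F): sum1=15, sum2=15
  after byte 1 (E4): sum1=243, sum2=3
  after byte 2 (B7): sum1=171, sum2=174
  after byte 3 (BD): sum1=105, sum2=24
  after byte 4 (D4): sum1=62, sum2=86
  after byte 5 (E7): sum1=38, sum2=124
Checksum = sum2·256 + sum1 = 124·256 + 38 = 31782 = 0x7C26.

7C26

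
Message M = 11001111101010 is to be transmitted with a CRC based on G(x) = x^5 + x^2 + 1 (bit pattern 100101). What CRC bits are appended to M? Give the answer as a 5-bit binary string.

Append 5 zeros: 1100111110101000000. Divide by 100101 (XOR where the leading bit is 1):
  pos 0: 110011 XOR 100101 = 010110
  pos 1: 101101 XOR 100101 = 001000
  pos 3: 100011 XOR 100101 = 000110
  pos 6: 110010 XOR 100101 = 010111
  pos 7: 101111 XOR 100101 = 001010
  pos 9: 101000 XOR 100101 = 001101
  pos 11: 110100 XOR 100101 = 010001
  pos 12: 100010 XOR 100101 = 000111
Remainder (last 5 bits) = 01110. This is the CRC / FCS.

01110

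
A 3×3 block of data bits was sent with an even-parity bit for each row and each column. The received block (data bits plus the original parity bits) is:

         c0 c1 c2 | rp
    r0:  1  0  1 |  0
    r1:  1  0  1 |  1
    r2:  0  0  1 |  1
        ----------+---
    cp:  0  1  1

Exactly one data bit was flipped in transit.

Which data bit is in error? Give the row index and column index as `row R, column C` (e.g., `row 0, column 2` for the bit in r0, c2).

row 1, column 1

Recompute each row's even parity and compare to rp:
  r0: data parity 0, sent rp 0 → ok
  r1: data parity 0, sent rp 1 → mismatch
  r2: data parity 1, sent rp 1 → ok
Recompute each column's even parity and compare to cp:
  c0: data parity 0, sent cp 0 → ok
  c1: data parity 0, sent cp 1 → mismatch
  c2: data parity 1, sent cp 1 → ok
Exactly one row (r1) and one column (c1) fail → the flipped bit is at their intersection.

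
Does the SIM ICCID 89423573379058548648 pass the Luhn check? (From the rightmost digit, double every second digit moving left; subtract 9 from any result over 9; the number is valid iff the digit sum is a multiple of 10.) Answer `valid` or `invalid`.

valid

From the right, keep odd positions and double even positions (subtract 9 from any doubled value over 9):
  doubled (positions 2,4,...): 8 7 1 1 9 6 5 6 8 7 → sum 58
  kept (positions 1,3,...): 8 6 4 8 0 7 3 5 2 9 → sum 52
Total = 110.
110 mod 10 = 0, so the number is valid.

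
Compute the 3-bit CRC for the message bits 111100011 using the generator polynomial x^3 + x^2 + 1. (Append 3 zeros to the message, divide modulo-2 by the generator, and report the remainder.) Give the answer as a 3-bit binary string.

110

Append 3 zeros: 111100011000. Divide by 1101 (XOR where the leading bit is 1):
  pos 0: 1111 XOR 1101 = 0010
  pos 2: 1000 XOR 1101 = 0101
  pos 3: 1010 XOR 1101 = 0111
  pos 4: 1111 XOR 1101 = 0010
  pos 6: 1010 XOR 1101 = 0111
  pos 7: 1110 XOR 1101 = 0011
Remainder (last 3 bits) = 110. This is the CRC / FCS.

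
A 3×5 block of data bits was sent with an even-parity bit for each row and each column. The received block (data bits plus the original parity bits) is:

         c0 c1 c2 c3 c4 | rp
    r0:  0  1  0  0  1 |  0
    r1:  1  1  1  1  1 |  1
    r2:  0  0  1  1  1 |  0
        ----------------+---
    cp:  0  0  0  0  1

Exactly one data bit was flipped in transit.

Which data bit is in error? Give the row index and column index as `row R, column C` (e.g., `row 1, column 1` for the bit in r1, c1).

row 2, column 0

Recompute each row's even parity and compare to rp:
  r0: data parity 0, sent rp 0 → ok
  r1: data parity 1, sent rp 1 → ok
  r2: data parity 1, sent rp 0 → mismatch
Recompute each column's even parity and compare to cp:
  c0: data parity 1, sent cp 0 → mismatch
  c1: data parity 0, sent cp 0 → ok
  c2: data parity 0, sent cp 0 → ok
  c3: data parity 0, sent cp 0 → ok
  c4: data parity 1, sent cp 1 → ok
Exactly one row (r2) and one column (c0) fail → the flipped bit is at their intersection.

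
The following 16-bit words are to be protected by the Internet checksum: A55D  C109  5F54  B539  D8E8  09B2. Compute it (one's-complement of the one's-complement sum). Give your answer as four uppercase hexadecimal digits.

A26F

One's-complement addition (fold any carry out of bit 15 back into bit 0):
  0xA55D + 0xC109 = 0x16666 → wrap carry → 0x6667
  0x6667 + 0x5F54 = 0x0C5BB
  0xC5BB + 0xB539 = 0x17AF4 → wrap carry → 0x7AF5
  0x7AF5 + 0xD8E8 = 0x153DD → wrap carry → 0x53DE
  0x53DE + 0x09B2 = 0x05D90
One's-complement sum = 0x5D90.
Checksum = ~0x5D90 & 0xFFFF = 0xA26F.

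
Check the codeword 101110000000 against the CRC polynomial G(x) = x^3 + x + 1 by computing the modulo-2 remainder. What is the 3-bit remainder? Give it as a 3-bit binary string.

Modulo-2 division of 101110000000 by 1011:
  pos 0: 1011 XOR 1011 = 0000
  pos 4: 1000 XOR 1011 = 0011
  pos 6: 1100 XOR 1011 = 0111
  pos 7: 1110 XOR 1011 = 0101
  pos 8: 1010 XOR 1011 = 0001
Remainder = 001 (nonzero — an error is detected).

001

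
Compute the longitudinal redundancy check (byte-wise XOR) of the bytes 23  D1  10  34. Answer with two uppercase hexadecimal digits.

D6

XOR the bytes together:
  start with 0x23
  0x23 ⊕ 0xD1 = 0xF2
  0xF2 ⊕ 0x10 = 0xE2
  0xE2 ⊕ 0x34 = 0xD6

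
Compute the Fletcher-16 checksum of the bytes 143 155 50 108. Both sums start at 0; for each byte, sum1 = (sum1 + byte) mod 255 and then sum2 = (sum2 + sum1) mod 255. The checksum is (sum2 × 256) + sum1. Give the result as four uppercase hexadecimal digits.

Running sums (mod 255):
  after byte 0 (143): sum1=143, sum2=143
  after byte 1 (155): sum1=43, sum2=186
  after byte 2 (50): sum1=93, sum2=24
  after byte 3 (108): sum1=201, sum2=225
Checksum = sum2·256 + sum1 = 225·256 + 201 = 57801 = 0xE1C9.

E1C9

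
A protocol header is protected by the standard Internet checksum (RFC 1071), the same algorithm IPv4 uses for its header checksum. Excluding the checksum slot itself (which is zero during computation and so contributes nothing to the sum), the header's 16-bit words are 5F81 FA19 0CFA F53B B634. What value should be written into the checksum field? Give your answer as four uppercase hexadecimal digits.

EDF9

One's-complement addition (fold any carry out of bit 15 back into bit 0):
  0x5F81 + 0xFA19 = 0x1599A → wrap carry → 0x599B
  0x599B + 0x0CFA = 0x06695
  0x6695 + 0xF53B = 0x15BD0 → wrap carry → 0x5BD1
  0x5BD1 + 0xB634 = 0x11205 → wrap carry → 0x1206
One's-complement sum = 0x1206.
Checksum = ~0x1206 & 0xFFFF = 0xEDF9.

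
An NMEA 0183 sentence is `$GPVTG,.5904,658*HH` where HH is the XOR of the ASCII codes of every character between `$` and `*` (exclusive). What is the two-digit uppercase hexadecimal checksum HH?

4F

XOR the ASCII codes of the payload characters:
  'G' = 0x47 → acc = 0x47
  'P' = 0x50 → acc = 0x17
  'V' = 0x56 → acc = 0x41
  'T' = 0x54 → acc = 0x15
  'G' = 0x47 → acc = 0x52
  ',' = 0x2C → acc = 0x7E
  '.' = 0x2E → acc = 0x50
  '5' = 0x35 → acc = 0x65
  '9' = 0x39 → acc = 0x5C
  '0' = 0x30 → acc = 0x6C
  '4' = 0x34 → acc = 0x58
  ',' = 0x2C → acc = 0x74
  '6' = 0x36 → acc = 0x42
  '5' = 0x35 → acc = 0x77
  '8' = 0x38 → acc = 0x4F
Checksum = 0x4F.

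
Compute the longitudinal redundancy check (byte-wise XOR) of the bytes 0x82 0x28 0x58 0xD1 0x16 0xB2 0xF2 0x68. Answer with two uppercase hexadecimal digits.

1D

XOR the bytes together:
  start with 0x82
  0x82 ⊕ 0x28 = 0xAA
  0xAA ⊕ 0x58 = 0xF2
  0xF2 ⊕ 0xD1 = 0x23
  0x23 ⊕ 0x16 = 0x35
  0x35 ⊕ 0xB2 = 0x87
  0x87 ⊕ 0xF2 = 0x75
  0x75 ⊕ 0x68 = 0x1D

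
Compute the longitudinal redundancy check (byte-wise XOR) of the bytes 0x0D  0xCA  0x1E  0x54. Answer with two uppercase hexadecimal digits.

8D

XOR the bytes together:
  start with 0x0D
  0x0D ⊕ 0xCA = 0xC7
  0xC7 ⊕ 0x1E = 0xD9
  0xD9 ⊕ 0x54 = 0x8D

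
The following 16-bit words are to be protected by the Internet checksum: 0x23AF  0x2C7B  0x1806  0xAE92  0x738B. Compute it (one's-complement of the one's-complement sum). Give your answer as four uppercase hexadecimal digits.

One's-complement addition (fold any carry out of bit 15 back into bit 0):
  0x23AF + 0x2C7B = 0x0502A
  0x502A + 0x1806 = 0x06830
  0x6830 + 0xAE92 = 0x116C2 → wrap carry → 0x16C3
  0x16C3 + 0x738B = 0x08A4E
One's-complement sum = 0x8A4E.
Checksum = ~0x8A4E & 0xFFFF = 0x75B1.

75B1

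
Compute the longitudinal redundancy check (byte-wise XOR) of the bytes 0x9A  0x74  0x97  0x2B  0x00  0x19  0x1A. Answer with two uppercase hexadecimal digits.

XOR the bytes together:
  start with 0x9A
  0x9A ⊕ 0x74 = 0xEE
  0xEE ⊕ 0x97 = 0x79
  0x79 ⊕ 0x2B = 0x52
  0x52 ⊕ 0x00 = 0x52
  0x52 ⊕ 0x19 = 0x4B
  0x4B ⊕ 0x1A = 0x51

51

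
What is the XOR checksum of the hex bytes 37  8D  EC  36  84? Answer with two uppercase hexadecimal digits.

E4

XOR the bytes together:
  start with 0x37
  0x37 ⊕ 0x8D = 0xBA
  0xBA ⊕ 0xEC = 0x56
  0x56 ⊕ 0x36 = 0x60
  0x60 ⊕ 0x84 = 0xE4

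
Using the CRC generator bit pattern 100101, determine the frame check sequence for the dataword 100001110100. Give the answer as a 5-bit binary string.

Append 5 zeros: 10000111010000000. Divide by 100101 (XOR where the leading bit is 1):
  pos 0: 100001 XOR 100101 = 000100
  pos 3: 100110 XOR 100101 = 000011
  pos 7: 111000 XOR 100101 = 011101
  pos 8: 111010 XOR 100101 = 011111
  pos 9: 111110 XOR 100101 = 011011
  pos 10: 110110 XOR 100101 = 010011
  pos 11: 100110 XOR 100101 = 000011
Remainder (last 5 bits) = 00011. This is the CRC / FCS.

00011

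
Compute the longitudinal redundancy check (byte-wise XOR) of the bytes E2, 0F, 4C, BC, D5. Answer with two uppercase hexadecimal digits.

XOR the bytes together:
  start with 0xE2
  0xE2 ⊕ 0x0F = 0xED
  0xED ⊕ 0x4C = 0xA1
  0xA1 ⊕ 0xBC = 0x1D
  0x1D ⊕ 0xD5 = 0xC8

C8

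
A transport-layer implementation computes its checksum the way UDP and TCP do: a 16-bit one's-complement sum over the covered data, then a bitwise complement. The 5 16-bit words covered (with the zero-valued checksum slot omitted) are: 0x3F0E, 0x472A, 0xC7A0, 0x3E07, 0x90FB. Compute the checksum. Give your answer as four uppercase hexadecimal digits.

One's-complement addition (fold any carry out of bit 15 back into bit 0):
  0x3F0E + 0x472A = 0x08638
  0x8638 + 0xC7A0 = 0x14DD8 → wrap carry → 0x4DD9
  0x4DD9 + 0x3E07 = 0x08BE0
  0x8BE0 + 0x90FB = 0x11CDB → wrap carry → 0x1CDC
One's-complement sum = 0x1CDC.
Checksum = ~0x1CDC & 0xFFFF = 0xE323.

E323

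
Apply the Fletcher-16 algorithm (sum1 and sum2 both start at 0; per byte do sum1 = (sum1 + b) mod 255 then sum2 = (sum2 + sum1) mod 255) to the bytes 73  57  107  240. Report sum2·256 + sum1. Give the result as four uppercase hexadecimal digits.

98DE

Running sums (mod 255):
  after byte 0 (73): sum1=73, sum2=73
  after byte 1 (57): sum1=130, sum2=203
  after byte 2 (107): sum1=237, sum2=185
  after byte 3 (240): sum1=222, sum2=152
Checksum = sum2·256 + sum1 = 152·256 + 222 = 39134 = 0x98DE.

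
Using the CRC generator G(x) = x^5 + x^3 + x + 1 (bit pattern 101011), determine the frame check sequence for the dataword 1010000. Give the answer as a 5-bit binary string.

Append 5 zeros: 101000000000. Divide by 101011 (XOR where the leading bit is 1):
  pos 0: 101000 XOR 101011 = 000011
  pos 4: 110000 XOR 101011 = 011011
  pos 5: 110110 XOR 101011 = 011101
  pos 6: 111010 XOR 101011 = 010001
Remainder (last 5 bits) = 10001. This is the CRC / FCS.

10001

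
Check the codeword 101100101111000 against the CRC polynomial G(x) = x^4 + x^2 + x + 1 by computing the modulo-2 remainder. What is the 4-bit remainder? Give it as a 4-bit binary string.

0000

Modulo-2 division of 101100101111000 by 10111:
  pos 0: 10110 XOR 10111 = 00001
  pos 4: 10101 XOR 10111 = 00010
  pos 7: 10111 XOR 10111 = 00000
Remainder = 0000 (zero — the frame passes the CRC check).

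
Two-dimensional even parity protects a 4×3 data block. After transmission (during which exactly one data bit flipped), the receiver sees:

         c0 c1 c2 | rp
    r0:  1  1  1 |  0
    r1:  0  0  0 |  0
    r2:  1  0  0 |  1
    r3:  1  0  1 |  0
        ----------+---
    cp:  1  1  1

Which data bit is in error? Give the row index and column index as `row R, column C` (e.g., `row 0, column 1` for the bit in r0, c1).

Recompute each row's even parity and compare to rp:
  r0: data parity 1, sent rp 0 → mismatch
  r1: data parity 0, sent rp 0 → ok
  r2: data parity 1, sent rp 1 → ok
  r3: data parity 0, sent rp 0 → ok
Recompute each column's even parity and compare to cp:
  c0: data parity 1, sent cp 1 → ok
  c1: data parity 1, sent cp 1 → ok
  c2: data parity 0, sent cp 1 → mismatch
Exactly one row (r0) and one column (c2) fail → the flipped bit is at their intersection.

row 0, column 2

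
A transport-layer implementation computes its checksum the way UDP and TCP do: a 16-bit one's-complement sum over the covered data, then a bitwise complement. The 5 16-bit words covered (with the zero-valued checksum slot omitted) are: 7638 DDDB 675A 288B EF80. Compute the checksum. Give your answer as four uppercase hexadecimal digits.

2C85

One's-complement addition (fold any carry out of bit 15 back into bit 0):
  0x7638 + 0xDDDB = 0x15413 → wrap carry → 0x5414
  0x5414 + 0x675A = 0x0BB6E
  0xBB6E + 0x288B = 0x0E3F9
  0xE3F9 + 0xEF80 = 0x1D379 → wrap carry → 0xD37A
One's-complement sum = 0xD37A.
Checksum = ~0xD37A & 0xFFFF = 0x2C85.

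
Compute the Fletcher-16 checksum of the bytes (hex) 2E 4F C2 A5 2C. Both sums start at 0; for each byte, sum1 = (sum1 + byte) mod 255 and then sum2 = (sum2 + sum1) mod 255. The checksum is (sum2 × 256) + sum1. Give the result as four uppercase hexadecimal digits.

Running sums (mod 255):
  after byte 0 (2E): sum1=46, sum2=46
  after byte 1 (4F): sum1=125, sum2=171
  after byte 2 (C2): sum1=64, sum2=235
  after byte 3 (A5): sum1=229, sum2=209
  after byte 4 (2C): sum1=18, sum2=227
Checksum = sum2·256 + sum1 = 227·256 + 18 = 58130 = 0xE312.

E312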